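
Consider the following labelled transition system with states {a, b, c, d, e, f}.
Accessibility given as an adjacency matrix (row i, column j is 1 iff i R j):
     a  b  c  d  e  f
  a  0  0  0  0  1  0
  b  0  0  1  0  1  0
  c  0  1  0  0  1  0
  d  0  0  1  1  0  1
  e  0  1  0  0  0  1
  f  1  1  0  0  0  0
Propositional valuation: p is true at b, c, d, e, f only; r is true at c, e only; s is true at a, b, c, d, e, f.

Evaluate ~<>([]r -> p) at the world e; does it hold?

Recall that []ψ holds at a world iff ψ holds at every accessible world, and <>ψ holds iff ψ holds at some accessible world.
At e: <>([]r -> p) is true, so ~<>([]r -> p) is false.
  At e: <>([]r -> p) requires []r -> p at some successor in {b, f}.
    []r -> p holds at b, so <>([]r -> p) is true at e.
      At b: []r is true, p is true, so []r -> p is true.

No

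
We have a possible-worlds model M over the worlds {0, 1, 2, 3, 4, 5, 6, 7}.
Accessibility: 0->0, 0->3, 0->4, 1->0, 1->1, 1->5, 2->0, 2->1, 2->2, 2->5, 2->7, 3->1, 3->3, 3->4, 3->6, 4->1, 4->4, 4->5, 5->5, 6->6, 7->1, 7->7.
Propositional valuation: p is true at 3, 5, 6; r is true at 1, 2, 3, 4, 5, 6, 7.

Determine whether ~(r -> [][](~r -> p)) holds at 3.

At 3: r -> [][](~r -> p) is false, so ~(r -> [][](~r -> p)) is true.
  At 3: r is true, [][](~r -> p) is false, so r -> [][](~r -> p) is false.
    At 3: [][](~r -> p) requires [](~r -> p) at every successor {1, 3, 4, 6}.
      [](~r -> p) fails at 1, so [][](~r -> p) is false at 3.

Yes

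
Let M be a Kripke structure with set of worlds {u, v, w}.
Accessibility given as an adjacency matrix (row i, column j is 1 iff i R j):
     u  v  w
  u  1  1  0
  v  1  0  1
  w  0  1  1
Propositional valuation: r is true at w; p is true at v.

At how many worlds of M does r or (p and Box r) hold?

Recall that Box ψ holds at a world iff ψ holds at every accessible world, and Dia ψ holds iff ψ holds at some accessible world.
Let φ = r or (p and Box r). Evaluate φ at each world:
  u (successors {u, v}): φ is false.
  v (successors {u, w}): φ is false.
  w (successors {v, w}): φ is true.
For instance, at w:
  At w: r is true, p and Box r is false, so r or (p and Box r) is true.
    At w: p is false, Box r is false, so p and Box r is false.
      At w: Box r requires r at every successor {v, w}.
        r fails at v, so Box r is false at w.
Satisfying worlds: {w}

1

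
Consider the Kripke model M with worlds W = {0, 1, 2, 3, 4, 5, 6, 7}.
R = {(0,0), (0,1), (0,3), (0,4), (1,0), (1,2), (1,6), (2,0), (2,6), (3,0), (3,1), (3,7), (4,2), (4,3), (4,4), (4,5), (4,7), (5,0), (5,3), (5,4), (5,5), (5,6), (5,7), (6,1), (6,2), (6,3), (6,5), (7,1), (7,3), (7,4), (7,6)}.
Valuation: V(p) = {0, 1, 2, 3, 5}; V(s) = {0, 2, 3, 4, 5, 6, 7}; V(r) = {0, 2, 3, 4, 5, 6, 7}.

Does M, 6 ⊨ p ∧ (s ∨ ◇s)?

No

Recall that ◇ψ holds at a world iff ψ holds at some accessible world.
At 6: p is false, s ∨ ◇s is true, so p ∧ (s ∨ ◇s) is false.
  At 6: s is true, ◇s is true, so s ∨ ◇s is true.
    At 6: ◇s requires s at some successor in {1, 2, 3, 5}.
      s holds at 2, so ◇s is true at 6.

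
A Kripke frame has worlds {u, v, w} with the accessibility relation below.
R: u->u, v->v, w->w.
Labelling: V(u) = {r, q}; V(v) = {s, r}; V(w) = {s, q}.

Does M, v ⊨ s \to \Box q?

No

At v: s is true, \Box q is false, so s \to \Box q is false.
  At v: \Box q requires q at every successor {v}.
    q fails at v, so \Box q is false at v.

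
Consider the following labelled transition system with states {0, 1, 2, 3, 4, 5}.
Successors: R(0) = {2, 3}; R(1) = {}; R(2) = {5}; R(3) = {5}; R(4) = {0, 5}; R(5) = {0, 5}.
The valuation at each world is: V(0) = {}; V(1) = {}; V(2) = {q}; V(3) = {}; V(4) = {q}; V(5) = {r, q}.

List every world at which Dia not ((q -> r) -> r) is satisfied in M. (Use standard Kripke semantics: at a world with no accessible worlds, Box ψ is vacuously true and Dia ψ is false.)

0, 4, 5

Recall that Dia ψ holds at a world iff ψ holds at some accessible world.
Let φ = Dia not ((q -> r) -> r). Evaluate φ at each world:
  0 (successors {2, 3}): φ is true.
  1 (successors ∅): φ is false.
  2 (successors {5}): φ is false.
  3 (successors {5}): φ is false.
  4 (successors {0, 5}): φ is true.
  5 (successors {0, 5}): φ is true.
For instance, at 5:
  At 5: Dia not ((q -> r) -> r) requires not ((q -> r) -> r) at some successor in {0, 5}.
    not ((q -> r) -> r) holds at 0, so Dia not ((q -> r) -> r) is true at 5.
Satisfying worlds: {0, 4, 5}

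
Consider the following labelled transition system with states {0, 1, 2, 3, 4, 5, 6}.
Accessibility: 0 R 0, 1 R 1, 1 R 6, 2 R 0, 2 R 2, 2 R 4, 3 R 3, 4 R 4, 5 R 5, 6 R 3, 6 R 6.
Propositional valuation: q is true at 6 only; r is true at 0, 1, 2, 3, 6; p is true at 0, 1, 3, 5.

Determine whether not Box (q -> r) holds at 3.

At 3: Box (q -> r) is true, so not Box (q -> r) is false.
  At 3: Box (q -> r) requires q -> r at every successor {3}.
    At 3: q -> r is true.
  So Box (q -> r) is true at 3.

No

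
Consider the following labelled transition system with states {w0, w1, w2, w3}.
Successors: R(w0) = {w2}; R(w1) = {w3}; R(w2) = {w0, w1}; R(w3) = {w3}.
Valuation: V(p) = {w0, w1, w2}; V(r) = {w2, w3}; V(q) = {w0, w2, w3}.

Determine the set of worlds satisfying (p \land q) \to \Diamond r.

w0, w1, w3

Let φ = (p \land q) \to \Diamond r. Evaluate φ at each world:
  w0 (successors {w2}): φ is true.
  w1 (successors {w3}): φ is true.
  w2 (successors {w0, w1}): φ is false.
  w3 (successors {w3}): φ is true.
For instance, at w0:
  At w0: p \land q is true, \Diamond r is true, so (p \land q) \to \Diamond r is true.
    At w0: \Diamond r requires r at some successor in {w2}.
      r holds at w2, so \Diamond r is true at w0.
Satisfying worlds: {w0, w1, w3}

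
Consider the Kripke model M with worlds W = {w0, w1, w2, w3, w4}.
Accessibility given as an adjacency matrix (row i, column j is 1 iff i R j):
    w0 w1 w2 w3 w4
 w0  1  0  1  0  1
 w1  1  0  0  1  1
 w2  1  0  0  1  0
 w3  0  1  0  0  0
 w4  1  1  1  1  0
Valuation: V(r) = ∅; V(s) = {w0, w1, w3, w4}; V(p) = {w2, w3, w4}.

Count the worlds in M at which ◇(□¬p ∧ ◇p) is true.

0

Recall that □ψ holds at a world iff ψ holds at every accessible world, and ◇ψ holds iff ψ holds at some accessible world.
Let φ = ◇(□¬p ∧ ◇p). Evaluate φ at each world:
  w0 (successors {w0, w2, w4}): φ is false.
  w1 (successors {w0, w3, w4}): φ is false.
  w2 (successors {w0, w3}): φ is false.
  w3 (successors {w1}): φ is false.
  w4 (successors {w0, w1, w2, w3}): φ is false.
For instance, at w2:
  At w2: ◇(□¬p ∧ ◇p) requires □¬p ∧ ◇p at some successor in {w0, w3}.
    At w0: □¬p ∧ ◇p is false.
    At w3: □¬p ∧ ◇p is false.
  So ◇(□¬p ∧ ◇p) is false at w2.
Satisfying worlds: none.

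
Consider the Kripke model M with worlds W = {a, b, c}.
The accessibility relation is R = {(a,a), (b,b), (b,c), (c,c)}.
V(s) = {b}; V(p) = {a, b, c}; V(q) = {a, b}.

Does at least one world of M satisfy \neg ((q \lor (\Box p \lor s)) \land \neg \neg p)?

No

Recall that \Box ψ holds at a world iff ψ holds at every accessible world, and \Diamond ψ holds iff ψ holds at some accessible world.
Let φ = \neg ((q \lor (\Box p \lor s)) \land \neg \neg p). Evaluate φ at each world:
  a (successors {a}): φ is false.
  b (successors {b, c}): φ is false.
  c (successors {c}): φ is false.
For instance, at a:
  At a: (q \lor (\Box p \lor s)) \land \neg \neg p is true, so \neg ((q \lor (\Box p \lor s)) \land \neg \neg p) is false.
    At a: q \lor (\Box p \lor s) is true, \neg \neg p is true, so (q \lor (\Box p \lor s)) \land \neg \neg p is true.
      At a: q is true, \Box p \lor s is true, so q \lor (\Box p \lor s) is true.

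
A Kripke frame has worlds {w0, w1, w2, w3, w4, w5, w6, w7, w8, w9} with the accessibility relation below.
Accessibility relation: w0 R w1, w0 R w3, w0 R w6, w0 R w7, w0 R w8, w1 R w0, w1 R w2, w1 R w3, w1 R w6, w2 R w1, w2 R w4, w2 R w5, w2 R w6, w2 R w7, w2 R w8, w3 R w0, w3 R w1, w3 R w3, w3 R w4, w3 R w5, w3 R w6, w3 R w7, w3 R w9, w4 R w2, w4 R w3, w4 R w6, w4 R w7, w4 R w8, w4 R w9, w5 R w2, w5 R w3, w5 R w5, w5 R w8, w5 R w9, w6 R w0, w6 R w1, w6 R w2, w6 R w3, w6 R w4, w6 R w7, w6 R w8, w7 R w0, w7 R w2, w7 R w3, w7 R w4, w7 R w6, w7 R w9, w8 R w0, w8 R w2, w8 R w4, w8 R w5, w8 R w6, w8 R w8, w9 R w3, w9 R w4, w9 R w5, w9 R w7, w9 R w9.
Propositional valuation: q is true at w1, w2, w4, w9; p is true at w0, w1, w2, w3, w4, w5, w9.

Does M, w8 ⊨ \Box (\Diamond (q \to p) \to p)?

No

At w8: \Box (\Diamond (q \to p) \to p) requires \Diamond (q \to p) \to p at every successor {w0, w2, w4, w5, w6, w8}.
  \Diamond (q \to p) \to p fails at w6, so \Box (\Diamond (q \to p) \to p) is false at w8.
    At w6: \Diamond (q \to p) is true, p is false, so \Diamond (q \to p) \to p is false.
      At w6: \Diamond (q \to p) requires q \to p at some successor in {w0, w1, w2, w3, w4, w7, w8}.
        q \to p holds at w0, so \Diamond (q \to p) is true at w6.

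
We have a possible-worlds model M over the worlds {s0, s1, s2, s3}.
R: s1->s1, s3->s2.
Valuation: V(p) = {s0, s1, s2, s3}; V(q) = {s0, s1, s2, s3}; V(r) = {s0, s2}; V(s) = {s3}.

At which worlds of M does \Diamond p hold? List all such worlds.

Let φ = \Diamond p. Evaluate φ at each world:
  s0 (successors ∅): φ is false.
  s1 (successors {s1}): φ is true.
  s2 (successors ∅): φ is false.
  s3 (successors {s2}): φ is true.
For instance, at s1:
  At s1: \Diamond p requires p at some successor in {s1}.
    p holds at s1, so \Diamond p is true at s1.
Satisfying worlds: {s1, s3}

s1, s3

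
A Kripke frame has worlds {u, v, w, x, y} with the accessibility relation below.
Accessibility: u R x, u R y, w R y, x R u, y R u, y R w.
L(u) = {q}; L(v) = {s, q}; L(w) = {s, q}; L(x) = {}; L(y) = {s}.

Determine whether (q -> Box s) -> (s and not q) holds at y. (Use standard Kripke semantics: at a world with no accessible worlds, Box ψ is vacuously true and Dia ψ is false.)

Recall that Box ψ holds at a world iff ψ holds at every accessible world, and Dia ψ holds iff ψ holds at some accessible world.
At y: q -> Box s is true, s and not q is true, so (q -> Box s) -> (s and not q) is true.
  At y: q is false, Box s is false, so q -> Box s is true.
    At y: Box s requires s at every successor {u, w}.
      s fails at u, so Box s is false at y.

Yes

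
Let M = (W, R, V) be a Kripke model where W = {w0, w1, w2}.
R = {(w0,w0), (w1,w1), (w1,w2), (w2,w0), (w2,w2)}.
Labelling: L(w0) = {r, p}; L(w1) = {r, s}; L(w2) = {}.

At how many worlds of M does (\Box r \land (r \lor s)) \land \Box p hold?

Recall that \Box ψ holds at a world iff ψ holds at every accessible world, and \Diamond ψ holds iff ψ holds at some accessible world.
Let φ = (\Box r \land (r \lor s)) \land \Box p. Evaluate φ at each world:
  w0 (successors {w0}): φ is true.
  w1 (successors {w1, w2}): φ is false.
  w2 (successors {w0, w2}): φ is false.
For instance, at w1:
  At w1: \Box r \land (r \lor s) is false, \Box p is false, so (\Box r \land (r \lor s)) \land \Box p is false.
    At w1: \Box r is false, r \lor s is true, so \Box r \land (r \lor s) is false.
      At w1: \Box r requires r at every successor {w1, w2}.
        r fails at w2, so \Box r is false at w1.
    At w1: \Box p requires p at every successor {w1, w2}.
      p fails at w1, so \Box p is false at w1.
Satisfying worlds: {w0}

1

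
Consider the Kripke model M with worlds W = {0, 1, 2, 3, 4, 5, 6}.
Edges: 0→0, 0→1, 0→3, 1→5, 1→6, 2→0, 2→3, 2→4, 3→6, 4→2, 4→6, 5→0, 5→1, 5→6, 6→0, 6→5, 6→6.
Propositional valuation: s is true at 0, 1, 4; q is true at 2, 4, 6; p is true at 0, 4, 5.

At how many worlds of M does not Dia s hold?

Recall that Dia ψ holds at a world iff ψ holds at some accessible world.
Let φ = not Dia s. Evaluate φ at each world:
  0 (successors {0, 1, 3}): φ is false.
  1 (successors {5, 6}): φ is true.
  2 (successors {0, 3, 4}): φ is false.
  3 (successors {6}): φ is true.
  4 (successors {2, 6}): φ is true.
  5 (successors {0, 1, 6}): φ is false.
  6 (successors {0, 5, 6}): φ is false.
For instance, at 0:
  At 0: Dia s is true, so not Dia s is false.
    At 0: Dia s requires s at some successor in {0, 1, 3}.
      s holds at 0, so Dia s is true at 0.
Satisfying worlds: {1, 3, 4}

3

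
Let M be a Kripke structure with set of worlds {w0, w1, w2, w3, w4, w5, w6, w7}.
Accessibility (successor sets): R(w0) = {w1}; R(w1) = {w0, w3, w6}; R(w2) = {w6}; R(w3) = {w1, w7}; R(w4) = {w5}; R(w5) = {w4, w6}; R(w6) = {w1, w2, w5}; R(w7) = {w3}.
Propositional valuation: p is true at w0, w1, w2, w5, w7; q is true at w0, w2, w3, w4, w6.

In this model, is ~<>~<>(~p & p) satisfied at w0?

No

At w0: <>~<>(~p & p) is true, so ~<>~<>(~p & p) is false.
  At w0: <>~<>(~p & p) requires ~<>(~p & p) at some successor in {w1}.
    ~<>(~p & p) holds at w1, so <>~<>(~p & p) is true at w0.
      At w1: <>(~p & p) is false, so ~<>(~p & p) is true.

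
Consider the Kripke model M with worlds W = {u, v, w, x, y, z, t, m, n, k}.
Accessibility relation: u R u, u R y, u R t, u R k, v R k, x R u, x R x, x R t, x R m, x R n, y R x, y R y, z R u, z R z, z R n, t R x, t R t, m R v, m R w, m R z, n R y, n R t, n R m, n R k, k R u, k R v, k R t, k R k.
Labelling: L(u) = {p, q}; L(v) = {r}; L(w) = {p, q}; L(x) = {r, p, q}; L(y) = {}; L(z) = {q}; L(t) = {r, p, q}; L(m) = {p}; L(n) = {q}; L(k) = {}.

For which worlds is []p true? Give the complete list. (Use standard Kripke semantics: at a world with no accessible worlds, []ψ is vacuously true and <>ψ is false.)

w, t

Let φ = []p. Evaluate φ at each world:
  u (successors {u, y, t, k}): φ is false.
  v (successors {k}): φ is false.
  w (successors ∅): φ is true.
  x (successors {u, x, t, m, n}): φ is false.
  y (successors {x, y}): φ is false.
  z (successors {u, z, n}): φ is false.
  t (successors {x, t}): φ is true.
  m (successors {v, w, z}): φ is false.
  n (successors {y, t, m, k}): φ is false.
  k (successors {u, v, t, k}): φ is false.
For instance, at x:
  At x: []p requires p at every successor {u, x, t, m, n}.
    p fails at n, so []p is false at x.
Satisfying worlds: {w, t}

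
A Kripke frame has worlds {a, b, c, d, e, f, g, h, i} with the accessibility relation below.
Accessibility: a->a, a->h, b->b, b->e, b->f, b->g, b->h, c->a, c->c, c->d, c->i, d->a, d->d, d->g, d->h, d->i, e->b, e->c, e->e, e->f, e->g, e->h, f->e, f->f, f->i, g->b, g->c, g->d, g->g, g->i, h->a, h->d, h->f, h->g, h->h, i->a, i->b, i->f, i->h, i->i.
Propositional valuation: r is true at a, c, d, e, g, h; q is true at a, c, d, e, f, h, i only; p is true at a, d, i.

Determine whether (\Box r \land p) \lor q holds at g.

No

Recall that \Box ψ holds at a world iff ψ holds at every accessible world, and \Diamond ψ holds iff ψ holds at some accessible world.
At g: \Box r \land p is false, q is false, so (\Box r \land p) \lor q is false.
  At g: \Box r is false, p is false, so \Box r \land p is false.
    At g: \Box r requires r at every successor {b, c, d, g, i}.
      r fails at b, so \Box r is false at g.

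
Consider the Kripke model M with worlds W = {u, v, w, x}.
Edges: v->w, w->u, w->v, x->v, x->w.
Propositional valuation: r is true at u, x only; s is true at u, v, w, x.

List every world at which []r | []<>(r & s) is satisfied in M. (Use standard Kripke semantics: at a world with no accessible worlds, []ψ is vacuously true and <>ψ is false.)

u, v

Recall that []ψ holds at a world iff ψ holds at every accessible world, and <>ψ holds iff ψ holds at some accessible world.
Let φ = []r | []<>(r & s). Evaluate φ at each world:
  u (successors ∅): φ is true.
  v (successors {w}): φ is true.
  w (successors {u, v}): φ is false.
  x (successors {v, w}): φ is false.
For instance, at w:
  At w: []r is false, []<>(r & s) is false, so []r | []<>(r & s) is false.
    At w: []r requires r at every successor {u, v}.
      r fails at v, so []r is false at w.
    At w: []<>(r & s) requires <>(r & s) at every successor {u, v}.
      <>(r & s) fails at u, so []<>(r & s) is false at w.
Satisfying worlds: {u, v}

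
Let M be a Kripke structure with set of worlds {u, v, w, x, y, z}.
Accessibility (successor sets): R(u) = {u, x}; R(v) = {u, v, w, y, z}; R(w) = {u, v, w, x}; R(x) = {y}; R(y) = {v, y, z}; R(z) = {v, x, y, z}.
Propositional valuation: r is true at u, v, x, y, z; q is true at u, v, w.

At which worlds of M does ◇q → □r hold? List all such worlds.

Let φ = ◇q → □r. Evaluate φ at each world:
  u (successors {u, x}): φ is true.
  v (successors {u, v, w, y, z}): φ is false.
  w (successors {u, v, w, x}): φ is false.
  x (successors {y}): φ is true.
  y (successors {v, y, z}): φ is true.
  z (successors {v, x, y, z}): φ is true.
For instance, at y:
  At y: ◇q is true, □r is true, so ◇q → □r is true.
    At y: ◇q requires q at some successor in {v, y, z}.
      q holds at v, so ◇q is true at y.
    At y: □r requires r at every successor {v, y, z}.
      At v: r is true.
      At y: r is true.
      At z: r is true.
    So □r is true at y.
Satisfying worlds: {u, x, y, z}

u, x, y, z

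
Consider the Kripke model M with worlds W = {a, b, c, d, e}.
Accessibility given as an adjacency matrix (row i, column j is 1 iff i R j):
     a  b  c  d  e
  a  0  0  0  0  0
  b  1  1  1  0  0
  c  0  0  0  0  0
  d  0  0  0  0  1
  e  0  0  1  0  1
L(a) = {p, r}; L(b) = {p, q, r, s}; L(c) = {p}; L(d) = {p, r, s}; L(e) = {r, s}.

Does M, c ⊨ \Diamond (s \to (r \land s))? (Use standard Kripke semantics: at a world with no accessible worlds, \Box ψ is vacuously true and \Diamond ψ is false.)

Recall that \Diamond ψ holds at a world iff ψ holds at some accessible world.
At c: no accessible worlds, so \Diamond (s \to (r \land s)) is false.

No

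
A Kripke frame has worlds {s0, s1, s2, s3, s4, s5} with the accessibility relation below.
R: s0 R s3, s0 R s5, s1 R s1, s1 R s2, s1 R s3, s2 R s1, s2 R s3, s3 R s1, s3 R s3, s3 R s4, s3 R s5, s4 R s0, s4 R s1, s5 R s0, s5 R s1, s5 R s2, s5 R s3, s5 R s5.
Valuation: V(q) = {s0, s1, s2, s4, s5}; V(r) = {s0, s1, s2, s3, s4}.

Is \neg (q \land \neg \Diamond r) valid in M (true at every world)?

Yes

Let φ = \neg (q \land \neg \Diamond r). Evaluate φ at each world:
  s0 (successors {s3, s5}): φ is true.
  s1 (successors {s1, s2, s3}): φ is true.
  s2 (successors {s1, s3}): φ is true.
  s3 (successors {s1, s3, s4, s5}): φ is true.
  s4 (successors {s0, s1}): φ is true.
  s5 (successors {s0, s1, s2, s3, s5}): φ is true.
For instance, at s5:
  At s5: q \land \neg \Diamond r is false, so \neg (q \land \neg \Diamond r) is true.
    At s5: q is true, \neg \Diamond r is false, so q \land \neg \Diamond r is false.
      At s5: \Diamond r is true, so \neg \Diamond r is false.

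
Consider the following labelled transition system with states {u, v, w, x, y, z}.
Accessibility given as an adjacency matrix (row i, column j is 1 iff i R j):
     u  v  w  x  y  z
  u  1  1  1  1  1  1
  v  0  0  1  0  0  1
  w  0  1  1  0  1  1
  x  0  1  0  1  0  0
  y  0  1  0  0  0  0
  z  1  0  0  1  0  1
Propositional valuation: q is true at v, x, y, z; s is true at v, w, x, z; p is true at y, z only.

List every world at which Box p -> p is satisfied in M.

u, v, w, x, y, z

Let φ = Box p -> p. Evaluate φ at each world:
  u (successors {u, v, w, x, y, z}): φ is true.
  v (successors {w, z}): φ is true.
  w (successors {v, w, y, z}): φ is true.
  x (successors {v, x}): φ is true.
  y (successors {v}): φ is true.
  z (successors {u, x, z}): φ is true.
For instance, at y:
  At y: Box p is false, p is true, so Box p -> p is true.
    At y: Box p requires p at every successor {v}.
      p fails at v, so Box p is false at y.
Satisfying worlds: {u, v, w, x, y, z}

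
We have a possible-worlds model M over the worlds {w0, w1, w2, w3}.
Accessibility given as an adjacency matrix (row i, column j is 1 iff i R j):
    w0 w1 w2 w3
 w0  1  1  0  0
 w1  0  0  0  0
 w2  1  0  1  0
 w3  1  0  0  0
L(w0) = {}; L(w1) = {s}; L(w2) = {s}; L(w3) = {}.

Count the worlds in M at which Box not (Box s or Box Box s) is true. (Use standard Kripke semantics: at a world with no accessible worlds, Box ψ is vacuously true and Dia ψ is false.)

Let φ = Box not (Box s or Box Box s). Evaluate φ at each world:
  w0 (successors {w0, w1}): φ is false.
  w1 (successors ∅): φ is true.
  w2 (successors {w0, w2}): φ is true.
  w3 (successors {w0}): φ is true.
For instance, at w2:
  At w2: Box not (Box s or Box Box s) requires not (Box s or Box Box s) at every successor {w0, w2}.
      At w0: Box s or Box Box s is false, so not (Box s or Box Box s) is true.
      At w2: Box s or Box Box s is false, so not (Box s or Box Box s) is true.
  So Box not (Box s or Box Box s) is true at w2.
Satisfying worlds: {w1, w2, w3}

3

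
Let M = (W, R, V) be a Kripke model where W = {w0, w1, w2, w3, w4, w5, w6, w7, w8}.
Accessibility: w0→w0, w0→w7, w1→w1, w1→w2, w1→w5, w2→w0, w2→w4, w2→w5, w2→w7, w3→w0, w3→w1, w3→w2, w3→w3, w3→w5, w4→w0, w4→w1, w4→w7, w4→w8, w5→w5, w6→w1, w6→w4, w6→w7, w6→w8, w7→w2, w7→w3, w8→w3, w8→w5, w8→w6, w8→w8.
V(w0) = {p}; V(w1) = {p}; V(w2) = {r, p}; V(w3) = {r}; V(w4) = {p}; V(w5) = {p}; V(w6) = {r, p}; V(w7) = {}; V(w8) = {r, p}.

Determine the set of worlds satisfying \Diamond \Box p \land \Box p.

w1, w5

Let φ = \Diamond \Box p \land \Box p. Evaluate φ at each world:
  w0 (successors {w0, w7}): φ is false.
  w1 (successors {w1, w2, w5}): φ is true.
  w2 (successors {w0, w4, w5, w7}): φ is false.
  w3 (successors {w0, w1, w2, w3, w5}): φ is false.
  w4 (successors {w0, w1, w7, w8}): φ is false.
  w5 (successors {w5}): φ is true.
  w6 (successors {w1, w4, w7, w8}): φ is false.
  w7 (successors {w2, w3}): φ is false.
  w8 (successors {w3, w5, w6, w8}): φ is false.
For instance, at w0:
  At w0: \Diamond \Box p is false, \Box p is false, so \Diamond \Box p \land \Box p is false.
    At w0: \Diamond \Box p requires \Box p at some successor in {w0, w7}.
      At w0: \Box p is false.
      At w7: \Box p is false.
    So \Diamond \Box p is false at w0.
    At w0: \Box p requires p at every successor {w0, w7}.
      p fails at w7, so \Box p is false at w0.
Satisfying worlds: {w1, w5}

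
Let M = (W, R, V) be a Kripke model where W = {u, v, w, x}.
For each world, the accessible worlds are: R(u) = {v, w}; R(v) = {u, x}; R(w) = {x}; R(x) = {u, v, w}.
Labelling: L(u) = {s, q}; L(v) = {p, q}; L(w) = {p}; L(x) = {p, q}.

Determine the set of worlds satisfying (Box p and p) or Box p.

u, w

Let φ = (Box p and p) or Box p. Evaluate φ at each world:
  u (successors {v, w}): φ is true.
  v (successors {u, x}): φ is false.
  w (successors {x}): φ is true.
  x (successors {u, v, w}): φ is false.
For instance, at u:
  At u: Box p and p is false, Box p is true, so (Box p and p) or Box p is true.
    At u: Box p is true, p is false, so Box p and p is false.
      At u: Box p requires p at every successor {v, w}.
        At v: p is true.
        At w: p is true.
      So Box p is true at u.
    At u: Box p requires p at every successor {v, w}.
      At v: p is true.
      At w: p is true.
    So Box p is true at u.
Satisfying worlds: {u, w}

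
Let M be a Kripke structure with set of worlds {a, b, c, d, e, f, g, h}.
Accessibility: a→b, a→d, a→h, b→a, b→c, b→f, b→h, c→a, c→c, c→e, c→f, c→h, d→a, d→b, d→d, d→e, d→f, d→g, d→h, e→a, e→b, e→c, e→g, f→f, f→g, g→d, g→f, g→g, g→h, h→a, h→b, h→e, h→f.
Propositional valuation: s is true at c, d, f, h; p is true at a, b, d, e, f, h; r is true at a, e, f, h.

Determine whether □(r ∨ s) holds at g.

At g: □(r ∨ s) requires r ∨ s at every successor {d, f, g, h}.
  r ∨ s fails at g, so □(r ∨ s) is false at g.

No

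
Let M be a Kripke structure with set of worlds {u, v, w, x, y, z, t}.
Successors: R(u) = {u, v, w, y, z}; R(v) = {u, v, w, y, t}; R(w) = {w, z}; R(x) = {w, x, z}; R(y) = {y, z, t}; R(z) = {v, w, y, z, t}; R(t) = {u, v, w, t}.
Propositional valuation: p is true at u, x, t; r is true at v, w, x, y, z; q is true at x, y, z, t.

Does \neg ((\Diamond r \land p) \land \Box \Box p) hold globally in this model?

Yes

Recall that \Box ψ holds at a world iff ψ holds at every accessible world, and \Diamond ψ holds iff ψ holds at some accessible world.
Let φ = \neg ((\Diamond r \land p) \land \Box \Box p). Evaluate φ at each world:
  u (successors {u, v, w, y, z}): φ is true.
  v (successors {u, v, w, y, t}): φ is true.
  w (successors {w, z}): φ is true.
  x (successors {w, x, z}): φ is true.
  y (successors {y, z, t}): φ is true.
  z (successors {v, w, y, z, t}): φ is true.
  t (successors {u, v, w, t}): φ is true.
For instance, at y:
  At y: (\Diamond r \land p) \land \Box \Box p is false, so \neg ((\Diamond r \land p) \land \Box \Box p) is true.
    At y: \Diamond r \land p is false, \Box \Box p is false, so (\Diamond r \land p) \land \Box \Box p is false.
      At y: \Diamond r is true, p is false, so \Diamond r \land p is false.
      At y: \Box \Box p requires \Box p at every successor {y, z, t}.
        \Box p fails at y, so \Box \Box p is false at y.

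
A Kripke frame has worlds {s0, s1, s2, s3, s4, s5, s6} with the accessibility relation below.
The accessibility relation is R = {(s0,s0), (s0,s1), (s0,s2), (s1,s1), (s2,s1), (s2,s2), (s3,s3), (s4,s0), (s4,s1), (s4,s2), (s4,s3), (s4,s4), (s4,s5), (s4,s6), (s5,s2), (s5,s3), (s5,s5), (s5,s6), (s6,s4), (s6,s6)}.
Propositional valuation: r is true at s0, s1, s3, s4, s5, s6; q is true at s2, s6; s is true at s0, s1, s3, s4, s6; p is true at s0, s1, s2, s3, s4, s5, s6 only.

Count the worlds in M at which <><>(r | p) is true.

7

Let φ = <><>(r | p). Evaluate φ at each world:
  s0 (successors {s0, s1, s2}): φ is true.
  s1 (successors {s1}): φ is true.
  s2 (successors {s1, s2}): φ is true.
  s3 (successors {s3}): φ is true.
  s4 (successors {s0, s1, s2, s3, s4, s5, s6}): φ is true.
  s5 (successors {s2, s3, s5, s6}): φ is true.
  s6 (successors {s4, s6}): φ is true.
For instance, at s0:
  At s0: <><>(r | p) requires <>(r | p) at some successor in {s0, s1, s2}.
    <>(r | p) holds at s0, so <><>(r | p) is true at s0.
      At s0: <>(r | p) requires r | p at some successor in {s0, s1, s2}.
        r | p holds at s0, so <>(r | p) is true at s0.
Satisfying worlds: {s0, s1, s2, s3, s4, s5, s6}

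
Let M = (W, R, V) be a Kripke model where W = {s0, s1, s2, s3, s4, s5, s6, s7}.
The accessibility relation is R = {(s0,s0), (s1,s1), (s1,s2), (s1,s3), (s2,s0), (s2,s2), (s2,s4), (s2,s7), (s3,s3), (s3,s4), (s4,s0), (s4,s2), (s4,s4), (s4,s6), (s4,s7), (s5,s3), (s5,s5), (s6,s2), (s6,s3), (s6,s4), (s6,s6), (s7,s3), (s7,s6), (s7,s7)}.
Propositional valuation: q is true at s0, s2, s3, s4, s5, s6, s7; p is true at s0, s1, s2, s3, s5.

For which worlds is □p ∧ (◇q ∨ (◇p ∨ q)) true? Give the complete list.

s0, s1, s5

Let φ = □p ∧ (◇q ∨ (◇p ∨ q)). Evaluate φ at each world:
  s0 (successors {s0}): φ is true.
  s1 (successors {s1, s2, s3}): φ is true.
  s2 (successors {s0, s2, s4, s7}): φ is false.
  s3 (successors {s3, s4}): φ is false.
  s4 (successors {s0, s2, s4, s6, s7}): φ is false.
  s5 (successors {s3, s5}): φ is true.
  s6 (successors {s2, s3, s4, s6}): φ is false.
  s7 (successors {s3, s6, s7}): φ is false.
For instance, at s0:
  At s0: □p is true, ◇q ∨ (◇p ∨ q) is true, so □p ∧ (◇q ∨ (◇p ∨ q)) is true.
    At s0: □p requires p at every successor {s0}.
      At s0: p is true.
    So □p is true at s0.
    At s0: ◇q is true, ◇p ∨ q is true, so ◇q ∨ (◇p ∨ q) is true.
      At s0: ◇q requires q at some successor in {s0}.
        q holds at s0, so ◇q is true at s0.
      At s0: ◇p is true, q is true, so ◇p ∨ q is true.
Satisfying worlds: {s0, s1, s5}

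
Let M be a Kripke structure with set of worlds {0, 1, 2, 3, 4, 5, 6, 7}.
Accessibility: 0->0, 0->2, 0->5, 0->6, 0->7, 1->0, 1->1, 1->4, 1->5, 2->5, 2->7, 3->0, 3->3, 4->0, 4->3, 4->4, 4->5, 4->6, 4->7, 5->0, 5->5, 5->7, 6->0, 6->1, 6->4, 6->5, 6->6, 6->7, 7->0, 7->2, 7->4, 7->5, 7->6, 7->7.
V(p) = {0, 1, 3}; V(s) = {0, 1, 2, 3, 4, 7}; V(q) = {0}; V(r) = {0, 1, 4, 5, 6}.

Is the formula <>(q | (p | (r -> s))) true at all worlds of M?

Yes

Let φ = <>(q | (p | (r -> s))). Evaluate φ at each world:
  0 (successors {0, 2, 5, 6, 7}): φ is true.
  1 (successors {0, 1, 4, 5}): φ is true.
  2 (successors {5, 7}): φ is true.
  3 (successors {0, 3}): φ is true.
  4 (successors {0, 3, 4, 5, 6, 7}): φ is true.
  5 (successors {0, 5, 7}): φ is true.
  6 (successors {0, 1, 4, 5, 6, 7}): φ is true.
  7 (successors {0, 2, 4, 5, 6, 7}): φ is true.
For instance, at 5:
  At 5: <>(q | (p | (r -> s))) requires q | (p | (r -> s)) at some successor in {0, 5, 7}.
    q | (p | (r -> s)) holds at 0, so <>(q | (p | (r -> s))) is true at 5.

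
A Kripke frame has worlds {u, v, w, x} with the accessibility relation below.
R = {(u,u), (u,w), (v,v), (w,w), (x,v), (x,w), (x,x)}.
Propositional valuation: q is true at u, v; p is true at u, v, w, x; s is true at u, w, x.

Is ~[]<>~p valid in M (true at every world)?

Yes

Let φ = ~[]<>~p. Evaluate φ at each world:
  u (successors {u, w}): φ is true.
  v (successors {v}): φ is true.
  w (successors {w}): φ is true.
  x (successors {v, w, x}): φ is true.
For instance, at w:
  At w: []<>~p is false, so ~[]<>~p is true.
    At w: []<>~p requires <>~p at every successor {w}.
      <>~p fails at w, so []<>~p is false at w.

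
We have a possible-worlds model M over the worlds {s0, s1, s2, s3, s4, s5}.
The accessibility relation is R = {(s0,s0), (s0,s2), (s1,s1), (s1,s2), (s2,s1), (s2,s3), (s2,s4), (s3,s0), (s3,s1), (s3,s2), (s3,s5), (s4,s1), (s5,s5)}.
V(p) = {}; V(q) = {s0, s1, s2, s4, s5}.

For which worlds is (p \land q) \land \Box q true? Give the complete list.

none

Recall that \Box ψ holds at a world iff ψ holds at every accessible world, and \Diamond ψ holds iff ψ holds at some accessible world.
Let φ = (p \land q) \land \Box q. Evaluate φ at each world:
  s0 (successors {s0, s2}): φ is false.
  s1 (successors {s1, s2}): φ is false.
  s2 (successors {s1, s3, s4}): φ is false.
  s3 (successors {s0, s1, s2, s5}): φ is false.
  s4 (successors {s1}): φ is false.
  s5 (successors {s5}): φ is false.
For instance, at s2:
  At s2: p \land q is false, \Box q is false, so (p \land q) \land \Box q is false.
    At s2: \Box q requires q at every successor {s1, s3, s4}.
      q fails at s3, so \Box q is false at s2.
Satisfying worlds: none.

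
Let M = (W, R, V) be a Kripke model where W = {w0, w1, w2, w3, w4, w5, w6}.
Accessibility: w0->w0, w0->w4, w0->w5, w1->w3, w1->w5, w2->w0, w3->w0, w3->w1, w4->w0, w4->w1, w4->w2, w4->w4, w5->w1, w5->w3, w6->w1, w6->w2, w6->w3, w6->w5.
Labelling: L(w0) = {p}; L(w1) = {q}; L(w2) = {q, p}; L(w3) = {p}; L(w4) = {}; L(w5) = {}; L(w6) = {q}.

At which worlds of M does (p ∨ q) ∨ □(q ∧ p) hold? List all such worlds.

Recall that □ψ holds at a world iff ψ holds at every accessible world, and ◇ψ holds iff ψ holds at some accessible world.
Let φ = (p ∨ q) ∨ □(q ∧ p). Evaluate φ at each world:
  w0 (successors {w0, w4, w5}): φ is true.
  w1 (successors {w3, w5}): φ is true.
  w2 (successors {w0}): φ is true.
  w3 (successors {w0, w1}): φ is true.
  w4 (successors {w0, w1, w2, w4}): φ is false.
  w5 (successors {w1, w3}): φ is false.
  w6 (successors {w1, w2, w3, w5}): φ is true.
For instance, at w1:
  At w1: p ∨ q is true, □(q ∧ p) is false, so (p ∨ q) ∨ □(q ∧ p) is true.
    At w1: □(q ∧ p) requires q ∧ p at every successor {w3, w5}.
      q ∧ p fails at w3, so □(q ∧ p) is false at w1.
Satisfying worlds: {w0, w1, w2, w3, w6}

w0, w1, w2, w3, w6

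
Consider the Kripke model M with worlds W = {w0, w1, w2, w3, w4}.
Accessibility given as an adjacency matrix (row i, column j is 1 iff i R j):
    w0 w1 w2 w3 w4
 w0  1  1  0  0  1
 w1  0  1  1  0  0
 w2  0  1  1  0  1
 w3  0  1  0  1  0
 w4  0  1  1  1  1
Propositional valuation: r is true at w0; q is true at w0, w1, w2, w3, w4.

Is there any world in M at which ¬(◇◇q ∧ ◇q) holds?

Recall that ◇ψ holds at a world iff ψ holds at some accessible world.
Let φ = ¬(◇◇q ∧ ◇q). Evaluate φ at each world:
  w0 (successors {w0, w1, w4}): φ is false.
  w1 (successors {w1, w2}): φ is false.
  w2 (successors {w1, w2, w4}): φ is false.
  w3 (successors {w1, w3}): φ is false.
  w4 (successors {w1, w2, w3, w4}): φ is false.
For instance, at w1:
  At w1: ◇◇q ∧ ◇q is true, so ¬(◇◇q ∧ ◇q) is false.
    At w1: ◇◇q is true, ◇q is true, so ◇◇q ∧ ◇q is true.
      At w1: ◇◇q requires ◇q at some successor in {w1, w2}.
        ◇q holds at w1, so ◇◇q is true at w1.
      At w1: ◇q requires q at some successor in {w1, w2}.
        q holds at w1, so ◇q is true at w1.

No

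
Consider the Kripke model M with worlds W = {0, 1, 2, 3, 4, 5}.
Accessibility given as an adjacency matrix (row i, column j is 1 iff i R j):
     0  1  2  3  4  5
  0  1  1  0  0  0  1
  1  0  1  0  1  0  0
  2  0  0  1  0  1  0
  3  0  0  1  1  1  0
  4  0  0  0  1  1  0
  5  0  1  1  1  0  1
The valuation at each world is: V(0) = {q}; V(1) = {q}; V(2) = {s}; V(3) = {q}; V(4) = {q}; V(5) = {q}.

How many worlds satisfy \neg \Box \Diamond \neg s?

0

Let φ = \neg \Box \Diamond \neg s. Evaluate φ at each world:
  0 (successors {0, 1, 5}): φ is false.
  1 (successors {1, 3}): φ is false.
  2 (successors {2, 4}): φ is false.
  3 (successors {2, 3, 4}): φ is false.
  4 (successors {3, 4}): φ is false.
  5 (successors {1, 2, 3, 5}): φ is false.
For instance, at 4:
  At 4: \Box \Diamond \neg s is true, so \neg \Box \Diamond \neg s is false.
    At 4: \Box \Diamond \neg s requires \Diamond \neg s at every successor {3, 4}.
      At 3: \Diamond \neg s is true.
      At 4: \Diamond \neg s is true.
    So \Box \Diamond \neg s is true at 4.
Satisfying worlds: none.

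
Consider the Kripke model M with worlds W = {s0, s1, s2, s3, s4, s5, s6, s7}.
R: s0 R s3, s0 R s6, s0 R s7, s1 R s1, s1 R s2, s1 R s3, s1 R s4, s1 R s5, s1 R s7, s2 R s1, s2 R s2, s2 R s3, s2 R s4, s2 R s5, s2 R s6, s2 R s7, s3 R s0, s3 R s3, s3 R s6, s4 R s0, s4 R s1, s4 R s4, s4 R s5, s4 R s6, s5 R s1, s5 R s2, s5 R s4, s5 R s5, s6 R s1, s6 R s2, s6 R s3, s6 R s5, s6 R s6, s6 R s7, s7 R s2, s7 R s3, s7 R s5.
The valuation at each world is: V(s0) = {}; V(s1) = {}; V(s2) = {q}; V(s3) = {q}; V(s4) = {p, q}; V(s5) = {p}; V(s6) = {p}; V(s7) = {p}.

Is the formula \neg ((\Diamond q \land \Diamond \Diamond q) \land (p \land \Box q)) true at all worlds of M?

Let φ = \neg ((\Diamond q \land \Diamond \Diamond q) \land (p \land \Box q)). Evaluate φ at each world:
  s0 (successors {s3, s6, s7}): φ is true.
  s1 (successors {s1, s2, s3, s4, s5, s7}): φ is true.
  s2 (successors {s1, s2, s3, s4, s5, s6, s7}): φ is true.
  s3 (successors {s0, s3, s6}): φ is true.
  s4 (successors {s0, s1, s4, s5, s6}): φ is true.
  s5 (successors {s1, s2, s4, s5}): φ is true.
  s6 (successors {s1, s2, s3, s5, s6, s7}): φ is true.
  s7 (successors {s2, s3, s5}): φ is true.
For instance, at s3:
  At s3: (\Diamond q \land \Diamond \Diamond q) \land (p \land \Box q) is false, so \neg ((\Diamond q \land \Diamond \Diamond q) \land (p \land \Box q)) is true.
    At s3: \Diamond q \land \Diamond \Diamond q is true, p \land \Box q is false, so (\Diamond q \land \Diamond \Diamond q) \land (p \land \Box q) is false.
      At s3: \Diamond q is true, \Diamond \Diamond q is true, so \Diamond q \land \Diamond \Diamond q is true.
      At s3: p is false, \Box q is false, so p \land \Box q is false.

Yes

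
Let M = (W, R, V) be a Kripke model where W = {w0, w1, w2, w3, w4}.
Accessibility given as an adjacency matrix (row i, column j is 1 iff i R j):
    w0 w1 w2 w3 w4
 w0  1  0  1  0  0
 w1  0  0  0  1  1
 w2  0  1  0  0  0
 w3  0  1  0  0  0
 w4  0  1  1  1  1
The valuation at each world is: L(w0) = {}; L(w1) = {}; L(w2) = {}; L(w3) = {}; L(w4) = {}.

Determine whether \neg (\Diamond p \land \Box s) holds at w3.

At w3: \Diamond p \land \Box s is false, so \neg (\Diamond p \land \Box s) is true.
  At w3: \Diamond p is false, \Box s is false, so \Diamond p \land \Box s is false.
    At w3: \Diamond p requires p at some successor in {w1}.
      At w1: p is false.
    So \Diamond p is false at w3.
    At w3: \Box s requires s at every successor {w1}.
      s fails at w1, so \Box s is false at w3.

Yes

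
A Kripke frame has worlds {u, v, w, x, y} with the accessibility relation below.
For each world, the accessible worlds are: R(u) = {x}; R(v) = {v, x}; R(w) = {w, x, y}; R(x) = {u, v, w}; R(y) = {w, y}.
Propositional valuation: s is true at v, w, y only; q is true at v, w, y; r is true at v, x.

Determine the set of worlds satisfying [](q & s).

y

Let φ = [](q & s). Evaluate φ at each world:
  u (successors {x}): φ is false.
  v (successors {v, x}): φ is false.
  w (successors {w, x, y}): φ is false.
  x (successors {u, v, w}): φ is false.
  y (successors {w, y}): φ is true.
For instance, at w:
  At w: [](q & s) requires q & s at every successor {w, x, y}.
    q & s fails at x, so [](q & s) is false at w.
Satisfying worlds: {y}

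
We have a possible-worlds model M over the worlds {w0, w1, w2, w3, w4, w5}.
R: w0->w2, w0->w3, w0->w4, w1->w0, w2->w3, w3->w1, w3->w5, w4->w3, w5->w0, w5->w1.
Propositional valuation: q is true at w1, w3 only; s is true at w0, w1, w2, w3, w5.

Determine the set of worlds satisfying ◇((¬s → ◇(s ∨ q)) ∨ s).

Let φ = ◇((¬s → ◇(s ∨ q)) ∨ s). Evaluate φ at each world:
  w0 (successors {w2, w3, w4}): φ is true.
  w1 (successors {w0}): φ is true.
  w2 (successors {w3}): φ is true.
  w3 (successors {w1, w5}): φ is true.
  w4 (successors {w3}): φ is true.
  w5 (successors {w0, w1}): φ is true.
For instance, at w3:
  At w3: ◇((¬s → ◇(s ∨ q)) ∨ s) requires (¬s → ◇(s ∨ q)) ∨ s at some successor in {w1, w5}.
    (¬s → ◇(s ∨ q)) ∨ s holds at w1, so ◇((¬s → ◇(s ∨ q)) ∨ s) is true at w3.
      At w1: ¬s → ◇(s ∨ q) is true, s is true, so (¬s → ◇(s ∨ q)) ∨ s is true.
Satisfying worlds: {w0, w1, w2, w3, w4, w5}

w0, w1, w2, w3, w4, w5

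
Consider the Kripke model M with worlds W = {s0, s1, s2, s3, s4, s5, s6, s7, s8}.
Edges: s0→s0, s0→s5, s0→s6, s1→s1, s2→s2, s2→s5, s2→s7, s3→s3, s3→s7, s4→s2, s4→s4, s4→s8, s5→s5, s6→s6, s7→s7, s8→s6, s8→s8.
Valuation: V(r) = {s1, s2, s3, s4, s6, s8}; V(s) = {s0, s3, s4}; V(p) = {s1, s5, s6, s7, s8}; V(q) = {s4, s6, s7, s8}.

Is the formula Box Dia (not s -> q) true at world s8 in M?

Recall that Box ψ holds at a world iff ψ holds at every accessible world, and Dia ψ holds iff ψ holds at some accessible world.
At s8: Box Dia (not s -> q) requires Dia (not s -> q) at every successor {s6, s8}.
    At s6: Dia (not s -> q) requires not s -> q at some successor in {s6}.
      not s -> q holds at s6, so Dia (not s -> q) is true at s6.
    At s8: Dia (not s -> q) requires not s -> q at some successor in {s6, s8}.
      not s -> q holds at s6, so Dia (not s -> q) is true at s8.
So Box Dia (not s -> q) is true at s8.

Yes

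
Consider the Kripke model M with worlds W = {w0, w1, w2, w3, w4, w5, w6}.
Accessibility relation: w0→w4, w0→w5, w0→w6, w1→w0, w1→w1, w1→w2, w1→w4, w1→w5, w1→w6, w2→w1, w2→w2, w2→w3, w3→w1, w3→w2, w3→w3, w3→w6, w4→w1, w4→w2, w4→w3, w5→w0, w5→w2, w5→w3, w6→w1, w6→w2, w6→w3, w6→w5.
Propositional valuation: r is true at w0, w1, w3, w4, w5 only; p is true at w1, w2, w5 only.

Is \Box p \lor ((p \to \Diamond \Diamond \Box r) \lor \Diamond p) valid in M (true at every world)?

Yes

Let φ = \Box p \lor ((p \to \Diamond \Diamond \Box r) \lor \Diamond p). Evaluate φ at each world:
  w0 (successors {w4, w5, w6}): φ is true.
  w1 (successors {w0, w1, w2, w4, w5, w6}): φ is true.
  w2 (successors {w1, w2, w3}): φ is true.
  w3 (successors {w1, w2, w3, w6}): φ is true.
  w4 (successors {w1, w2, w3}): φ is true.
  w5 (successors {w0, w2, w3}): φ is true.
  w6 (successors {w1, w2, w3, w5}): φ is true.
For instance, at w3:
  At w3: \Box p is false, (p \to \Diamond \Diamond \Box r) \lor \Diamond p is true, so \Box p \lor ((p \to \Diamond \Diamond \Box r) \lor \Diamond p) is true.
    At w3: \Box p requires p at every successor {w1, w2, w3, w6}.
      p fails at w3, so \Box p is false at w3.
    At w3: p \to \Diamond \Diamond \Box r is true, \Diamond p is true, so (p \to \Diamond \Diamond \Box r) \lor \Diamond p is true.
      At w3: p is false, \Diamond \Diamond \Box r is false, so p \to \Diamond \Diamond \Box r is true.
      At w3: \Diamond p requires p at some successor in {w1, w2, w3, w6}.
        p holds at w1, so \Diamond p is true at w3.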